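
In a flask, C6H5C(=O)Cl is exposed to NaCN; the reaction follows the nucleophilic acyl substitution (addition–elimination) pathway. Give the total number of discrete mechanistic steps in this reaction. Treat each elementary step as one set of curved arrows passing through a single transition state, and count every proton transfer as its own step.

Step 1: Nucleophilic addition of CN⁻ to the acyl carbon breaks the π(C=O) bond and yields a tetrahedral, anionic intermediate.
Step 2: Collapse of the tetrahedral intermediate: the alkoxide oxygen pushes its lone pair back to re-form C=O while Cl⁻ leaves.
Total: 2 elementary steps.

2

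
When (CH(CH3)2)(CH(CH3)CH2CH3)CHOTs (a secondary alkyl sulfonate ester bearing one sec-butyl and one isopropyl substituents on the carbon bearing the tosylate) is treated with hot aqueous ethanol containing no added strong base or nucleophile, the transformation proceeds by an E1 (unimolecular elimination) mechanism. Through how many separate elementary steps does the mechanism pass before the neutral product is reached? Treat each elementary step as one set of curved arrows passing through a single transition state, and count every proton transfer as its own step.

3

Step 1: The C–O bond breaks with both electrons going to the tosylate; TsO⁻ leaves and a secondary carbocation remains.
Step 2: Carbocation rearrangement: a 1,2-hydride shift from the adjacent sec-butyl carbon converts the initially-formed secondary cation into the more stable tertiary cation.
Step 3: A weak base (a water (or ethanol) molecule from the solvent) removes a proton from a carbon adjacent to the cationic centre; the electrons of that C–H bond become the new π(C=C) bond, giving the alkene.
Total: 3 elementary steps.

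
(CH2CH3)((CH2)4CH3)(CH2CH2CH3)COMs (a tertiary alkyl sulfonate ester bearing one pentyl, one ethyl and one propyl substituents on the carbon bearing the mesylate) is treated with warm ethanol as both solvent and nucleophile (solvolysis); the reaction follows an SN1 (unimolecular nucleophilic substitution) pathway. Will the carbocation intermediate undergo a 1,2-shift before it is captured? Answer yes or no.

no

The first-formed carbocation is tertiary.
No single 1,2-shift to an adjacent carbon would produce a more-substituted cation than the one already present, so no rearrangement occurs.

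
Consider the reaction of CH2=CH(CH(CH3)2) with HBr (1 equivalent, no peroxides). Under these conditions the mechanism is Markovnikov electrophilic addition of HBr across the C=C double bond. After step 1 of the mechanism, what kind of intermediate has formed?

secondary carbocation

Step 1: Protonation of the alkene by HBr: the π bond acts as the nucleophile and picks up H⁺, giving the more stable (Markovnikov) secondary carbocation. The H–Br bond breaks heterolytically, releasing Br⁻.
After step 1 the species present is a secondary carbocation.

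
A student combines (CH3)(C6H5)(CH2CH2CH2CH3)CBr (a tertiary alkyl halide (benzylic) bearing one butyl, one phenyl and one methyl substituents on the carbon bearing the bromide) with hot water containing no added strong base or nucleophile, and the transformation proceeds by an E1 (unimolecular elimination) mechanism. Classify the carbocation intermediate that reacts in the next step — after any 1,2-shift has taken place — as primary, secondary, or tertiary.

tertiary

Step 1: Unassisted departure of Br⁻ (taking the C–Br bonding pair) generates a tertiary carbocation.
No single 1,2-shift to an adjacent carbon would give a more-substituted cation, so no rearrangement occurs.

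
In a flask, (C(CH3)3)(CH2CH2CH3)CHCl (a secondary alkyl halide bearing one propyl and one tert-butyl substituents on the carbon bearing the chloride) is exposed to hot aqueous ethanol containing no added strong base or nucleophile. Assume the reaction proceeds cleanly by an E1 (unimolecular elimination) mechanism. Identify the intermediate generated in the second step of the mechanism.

tertiary carbocation

Step 1: Rate-determining heterolysis of the C–Cl bond gives Cl⁻ and a secondary carbocation.
Step 2: A 1,2-methyl shift from the adjacent tert-butyl carbon moves the positive charge from the secondary centre to an adjacent carbon, generating a more stable tertiary carbocation.
After step 2 the species present is a tertiary carbocation.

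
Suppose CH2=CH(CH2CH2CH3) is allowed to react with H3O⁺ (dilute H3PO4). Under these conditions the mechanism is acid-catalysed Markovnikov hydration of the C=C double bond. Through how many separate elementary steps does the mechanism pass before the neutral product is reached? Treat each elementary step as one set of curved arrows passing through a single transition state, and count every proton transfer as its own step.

Step 1: The π electrons of the C=C bond attack a proton of H3O⁺; Markovnikov addition places the new C–H on the less-substituted alkene carbon, so the positive charge ends up on the more-substituted carbon — a secondary carbocation. H2O is released.
(No 1,2-shift: no single shift to an adjacent carbon would give a more stable cation.)
Step 2: Nucleophilic capture of the cation by H2O produces the protonated alcohol (an oxonium ion).
Step 3: Deprotonation of the oxonium ion by a water molecule delivers the neutral alcohol and regenerates the acid catalyst.
Total: 3 elementary steps.

3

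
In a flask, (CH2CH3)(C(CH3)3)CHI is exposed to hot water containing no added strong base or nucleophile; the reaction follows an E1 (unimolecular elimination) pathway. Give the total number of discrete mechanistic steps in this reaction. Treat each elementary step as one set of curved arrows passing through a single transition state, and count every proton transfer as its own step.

3

Step 1: Ionisation: the C–I σ-bond cleaves heterolytically; both bonding electrons depart with I⁻, leaving a secondary carbocation at the α-carbon.
Step 2: A 1,2-methyl shift from the adjacent tert-butyl carbon moves the positive charge from the secondary centre to an adjacent carbon, generating a more stable tertiary carbocation.
Step 3: A weak base (a water molecule from the solvent) removes a proton from a carbon adjacent to the cationic centre; the electrons of that C–H bond become the new π(C=C) bond, giving the alkene.
Total: 3 elementary steps.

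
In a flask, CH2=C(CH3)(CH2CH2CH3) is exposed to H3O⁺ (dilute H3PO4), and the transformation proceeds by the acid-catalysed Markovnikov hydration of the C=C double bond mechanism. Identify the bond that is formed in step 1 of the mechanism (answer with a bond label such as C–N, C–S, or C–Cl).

Step 1: Electrophilic addition begins with the π(C=C) electrons forming a bond to the proton of H3O⁺. Following Markovnikov's rule, the resulting cation is tertiary. H2O is released.
The bond formed in this step is the C–H bond.

C–H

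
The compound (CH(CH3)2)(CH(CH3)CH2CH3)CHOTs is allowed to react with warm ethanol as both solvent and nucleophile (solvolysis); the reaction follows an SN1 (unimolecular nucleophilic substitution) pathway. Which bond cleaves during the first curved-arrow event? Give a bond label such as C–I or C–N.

Step 1: Rate-determining heterolysis of the C–O bond gives TsO⁻ and a secondary carbocation.
The bond broken in this step is the C–O bond.

C–O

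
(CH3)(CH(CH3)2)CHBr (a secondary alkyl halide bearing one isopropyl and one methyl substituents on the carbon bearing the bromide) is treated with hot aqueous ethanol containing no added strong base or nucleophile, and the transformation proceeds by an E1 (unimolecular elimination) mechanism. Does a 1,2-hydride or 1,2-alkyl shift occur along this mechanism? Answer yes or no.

The first-formed carbocation is secondary.
The adjacent isopropyl carbon already bears 2 other carbon substituents and has a hydrogen to migrate; after a 1,2-hydride shift from that carbon the positive charge sits on a tertiary centre.
Tertiary is more stable than secondary, so the shift occurs.

yes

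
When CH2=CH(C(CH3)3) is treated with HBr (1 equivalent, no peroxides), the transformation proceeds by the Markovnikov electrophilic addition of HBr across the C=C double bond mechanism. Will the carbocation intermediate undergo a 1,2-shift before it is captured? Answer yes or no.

The first-formed carbocation is secondary.
The adjacent tert-butyl carbon has no hydrogen but bears methyl groups; migration of one methyl with its bonding pair (a 1,2-methyl shift) places the charge on a tertiary centre.
Tertiary is more stable than secondary, so the shift occurs.

yes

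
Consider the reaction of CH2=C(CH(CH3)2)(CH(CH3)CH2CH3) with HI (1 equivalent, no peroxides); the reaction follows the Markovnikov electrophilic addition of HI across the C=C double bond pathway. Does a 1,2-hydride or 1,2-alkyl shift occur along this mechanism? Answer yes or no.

The first-formed carbocation is tertiary.
No single 1,2-shift to an adjacent carbon would produce a more-substituted cation than the one already present, so no rearrangement occurs.

no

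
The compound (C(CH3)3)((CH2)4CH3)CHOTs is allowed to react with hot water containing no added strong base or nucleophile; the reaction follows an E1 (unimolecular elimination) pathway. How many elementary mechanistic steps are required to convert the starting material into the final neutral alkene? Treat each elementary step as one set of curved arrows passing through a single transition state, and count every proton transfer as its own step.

3

Step 1: Ionisation: the C–O σ-bond cleaves heterolytically; both bonding electrons depart with TsO⁻, leaving a secondary carbocation at the α-carbon.
Step 2: A methyl group with its bonding pair migrates from the adjacent tert-butyl carbon to the cationic centre — a 1,2-methyl shift — upgrading the secondary cation to a tertiary one.
Step 3: Loss of a β-proton to a water molecule of the solvent: the C–H bonding pair collapses toward the cationic carbon to form the C=C π bond, yielding the alkene.
Total: 3 elementary steps.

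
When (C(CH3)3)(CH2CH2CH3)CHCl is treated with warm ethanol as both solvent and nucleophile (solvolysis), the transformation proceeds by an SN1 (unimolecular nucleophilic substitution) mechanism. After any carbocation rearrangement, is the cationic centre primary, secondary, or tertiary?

Step 1: Ionisation: the C–Cl σ-bond cleaves heterolytically; both bonding electrons depart with Cl⁻, leaving a secondary carbocation at the α-carbon.
Step 2: A 1,2-methyl shift from the adjacent tert-butyl carbon moves the positive charge from the secondary centre to an adjacent carbon, generating a more stable tertiary carbocation.
The cation rearranges from secondary to tertiary via a 1,2-methyl shift from the adjacent tert-butyl carbon; the tertiary cation is what reacts next.

tertiary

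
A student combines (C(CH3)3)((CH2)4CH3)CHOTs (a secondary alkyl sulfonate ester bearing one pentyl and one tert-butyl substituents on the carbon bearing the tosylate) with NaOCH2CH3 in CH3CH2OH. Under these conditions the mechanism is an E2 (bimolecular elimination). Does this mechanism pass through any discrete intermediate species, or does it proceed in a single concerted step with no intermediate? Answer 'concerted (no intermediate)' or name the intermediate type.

concerted (no intermediate)

The strong base CH3CH2O⁻ removes a β-hydrogen; in the same concerted event the electrons of the breaking C–H bond form the new π(C=C) bond and the C–O σ-bond breaks, expelling TsO⁻. Anti-periplanar geometry; one transition state.
All bond changes occur in one transition state; no discrete intermediate is formed.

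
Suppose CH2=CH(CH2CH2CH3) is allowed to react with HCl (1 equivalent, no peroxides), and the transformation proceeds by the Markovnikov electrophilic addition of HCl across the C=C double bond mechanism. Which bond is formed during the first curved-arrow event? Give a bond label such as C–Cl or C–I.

Step 1: Protonation of the alkene by HCl: the π bond acts as the nucleophile and picks up H⁺, giving the more stable (Markovnikov) secondary carbocation. The H–Cl bond breaks heterolytically, releasing Cl⁻.
The bond formed in this step is the C–H bond.

C–H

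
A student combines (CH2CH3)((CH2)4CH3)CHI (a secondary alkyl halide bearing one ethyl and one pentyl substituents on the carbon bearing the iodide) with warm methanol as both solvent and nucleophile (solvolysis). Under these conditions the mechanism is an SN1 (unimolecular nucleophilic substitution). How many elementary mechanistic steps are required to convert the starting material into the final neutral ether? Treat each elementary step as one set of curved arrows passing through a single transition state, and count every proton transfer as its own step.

Step 1: Rate-determining heterolysis of the C–I bond gives I⁻ and a secondary carbocation.
(No 1,2-shift: no single shift to an adjacent carbon would give a more stable cation.)
Step 2: Nucleophilic capture: the oxygen of CH3OH bonds to the cationic carbon, producing an oxonium-ion intermediate.
Step 3: Deprotonation of the oxonium oxygen by solvent methanol yields the neutral ether.
Total: 3 elementary steps.

3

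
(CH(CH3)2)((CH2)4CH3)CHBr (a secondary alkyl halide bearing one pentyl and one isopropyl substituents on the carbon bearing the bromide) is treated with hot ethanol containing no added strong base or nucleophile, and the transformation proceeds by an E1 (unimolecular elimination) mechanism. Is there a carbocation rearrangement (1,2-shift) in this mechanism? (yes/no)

The first-formed carbocation is secondary.
The adjacent isopropyl carbon already bears 2 other carbon substituents and has a hydrogen to migrate; after a 1,2-hydride shift from that carbon the positive charge sits on a tertiary centre.
Tertiary is more stable than secondary, so the shift occurs.

yes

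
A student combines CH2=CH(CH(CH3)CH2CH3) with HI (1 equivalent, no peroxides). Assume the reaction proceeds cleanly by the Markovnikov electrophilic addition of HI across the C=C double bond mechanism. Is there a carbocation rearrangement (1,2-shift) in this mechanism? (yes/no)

yes

The first-formed carbocation is secondary.
The adjacent sec-butyl carbon already bears 2 other carbon substituents and has a hydrogen to migrate; after a 1,2-hydride shift from that carbon the positive charge sits on a tertiary centre.
Tertiary is more stable than secondary, so the shift occurs.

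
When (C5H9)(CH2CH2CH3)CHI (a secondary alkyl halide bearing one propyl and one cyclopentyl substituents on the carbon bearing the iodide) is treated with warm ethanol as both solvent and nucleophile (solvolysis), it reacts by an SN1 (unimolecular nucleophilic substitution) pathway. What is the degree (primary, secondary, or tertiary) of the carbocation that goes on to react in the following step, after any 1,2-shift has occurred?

Step 1: Ionisation: the C–I σ-bond cleaves heterolytically; both bonding electrons depart with I⁻, leaving a secondary carbocation at the α-carbon.
Step 2: Carbocation rearrangement: a 1,2-hydride shift from the adjacent cyclopentyl carbon converts the initially-formed secondary cation into the more stable tertiary cation.
The cation rearranges from secondary to tertiary via a 1,2-hydride shift from the adjacent cyclopentyl carbon; the tertiary cation is what reacts next.

tertiary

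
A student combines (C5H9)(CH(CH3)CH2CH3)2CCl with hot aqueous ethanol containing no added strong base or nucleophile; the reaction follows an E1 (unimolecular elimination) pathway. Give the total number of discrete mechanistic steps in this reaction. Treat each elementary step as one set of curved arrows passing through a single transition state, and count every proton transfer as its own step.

2

Step 1: The C–Cl bond breaks with both electrons going to the chloride; Cl⁻ leaves and a tertiary carbocation remains.
(No 1,2-shift: no single shift to an adjacent carbon would give a more stable cation.)
Step 2: Loss of a β-proton to a water (or ethanol) molecule of the solvent: the C–H bonding pair collapses toward the cationic carbon to form the C=C π bond, yielding the alkene.
Total: 2 elementary steps.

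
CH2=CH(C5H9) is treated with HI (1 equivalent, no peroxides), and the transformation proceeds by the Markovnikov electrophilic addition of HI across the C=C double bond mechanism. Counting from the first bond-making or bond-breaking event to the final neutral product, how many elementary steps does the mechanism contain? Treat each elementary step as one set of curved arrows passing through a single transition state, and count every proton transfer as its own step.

Step 1: The π electrons of the C=C bond attack a proton of HI; Markovnikov addition places the new C–H on the less-substituted alkene carbon, so the positive charge ends up on the more-substituted carbon — a secondary carbocation. The H–I bond breaks heterolytically, releasing I⁻.
Step 2: Carbocation rearrangement: a 1,2-hydride shift from the adjacent cyclopentyl carbon converts the initially-formed secondary cation into the more stable tertiary cation.
Step 3: The I⁻ anion donates a lone pair to the carbocation, forming the new C–I σ-bond and giving the neutral alkyl halide.
Total: 3 elementary steps.

3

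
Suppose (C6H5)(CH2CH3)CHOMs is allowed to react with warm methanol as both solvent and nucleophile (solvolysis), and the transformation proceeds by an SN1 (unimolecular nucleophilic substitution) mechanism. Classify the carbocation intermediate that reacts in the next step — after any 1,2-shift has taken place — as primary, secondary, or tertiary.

secondary

Step 1: The C–O bond breaks with both electrons going to the mesylate; MsO⁻ leaves and a secondary carbocation remains.
No single 1,2-shift to an adjacent carbon would give a more-substituted cation, so no rearrangement occurs.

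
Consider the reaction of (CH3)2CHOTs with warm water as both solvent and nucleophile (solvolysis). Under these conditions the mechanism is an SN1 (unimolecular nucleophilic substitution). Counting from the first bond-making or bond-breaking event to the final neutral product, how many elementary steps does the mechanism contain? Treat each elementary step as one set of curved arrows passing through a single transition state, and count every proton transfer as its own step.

3

Step 1: Unassisted departure of TsO⁻ (taking the C–O bonding pair) generates a secondary carbocation.
(No 1,2-shift: no single shift to an adjacent carbon would give a more stable cation.)
Step 2: A lone pair on the oxygen of H2O attacks the carbocation, forming a new C–O σ-bond and an oxonium ion.
Step 3: Deprotonation of the oxonium oxygen by solvent water yields the neutral alcohol.
Total: 3 elementary steps.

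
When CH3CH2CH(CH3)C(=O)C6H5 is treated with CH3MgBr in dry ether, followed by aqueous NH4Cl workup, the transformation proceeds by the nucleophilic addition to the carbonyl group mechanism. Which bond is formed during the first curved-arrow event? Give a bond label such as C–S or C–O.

Step 1: the carbanion-like carbon of CH3MgBr attacks the sp² carbonyl carbon; the C=O π bond breaks and the electrons end up as a lone pair on the alkoxide oxygen of the tetrahedral intermediate.
The bond formed in this step is the C–C bond.

C–C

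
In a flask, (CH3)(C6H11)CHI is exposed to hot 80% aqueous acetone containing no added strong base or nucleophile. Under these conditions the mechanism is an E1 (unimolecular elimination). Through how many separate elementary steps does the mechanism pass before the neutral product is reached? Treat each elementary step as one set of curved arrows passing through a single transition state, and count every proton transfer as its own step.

3

Step 1: Rate-determining heterolysis of the C–I bond gives I⁻ and a secondary carbocation.
Step 2: A 1,2-hydride shift from the adjacent cyclohexyl carbon moves the positive charge from the secondary centre to an adjacent carbon, generating a more stable tertiary carbocation.
Step 3: A weak base (a water molecule from the solvent) removes a proton from a carbon adjacent to the cationic centre; the electrons of that C–H bond become the new π(C=C) bond, giving the alkene.
Total: 3 elementary steps.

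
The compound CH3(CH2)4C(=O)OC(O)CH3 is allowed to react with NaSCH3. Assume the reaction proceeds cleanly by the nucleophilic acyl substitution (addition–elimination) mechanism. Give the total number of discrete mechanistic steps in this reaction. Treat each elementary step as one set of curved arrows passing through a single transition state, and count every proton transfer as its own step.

Step 1: Nucleophilic addition of CH3S⁻ to the acyl carbon breaks the π(C=O) bond and yields a tetrahedral, anionic intermediate.
Step 2: Elimination step: re-formation of the carbonyl π bond drives out CH3CO2⁻, giving the new acyl compound.
Total: 2 elementary steps.

2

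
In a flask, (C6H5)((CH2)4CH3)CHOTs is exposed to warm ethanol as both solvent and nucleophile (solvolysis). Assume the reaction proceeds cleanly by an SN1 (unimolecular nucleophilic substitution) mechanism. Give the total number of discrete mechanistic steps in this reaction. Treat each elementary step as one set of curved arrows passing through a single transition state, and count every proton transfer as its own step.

3

Step 1: Ionisation: the C–O σ-bond cleaves heterolytically; both bonding electrons depart with TsO⁻, leaving a secondary carbocation at the α-carbon.
(No 1,2-shift: no single shift to an adjacent carbon would give a more stable cation.)
Step 2: Nucleophilic capture: the oxygen of CH3CH2OH bonds to the cationic carbon, producing an oxonium-ion intermediate.
Step 3: Deprotonation of the oxonium oxygen by solvent ethanol yields the neutral ether.
Total: 3 elementary steps.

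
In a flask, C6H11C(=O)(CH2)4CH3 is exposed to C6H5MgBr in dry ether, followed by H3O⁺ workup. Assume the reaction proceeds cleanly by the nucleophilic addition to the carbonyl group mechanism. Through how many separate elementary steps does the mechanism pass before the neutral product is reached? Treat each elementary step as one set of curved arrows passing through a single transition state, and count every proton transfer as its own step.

Step 1: the carbanion-like carbon of C6H5MgBr attacks the sp² carbonyl carbon; the C=O π bond breaks and the electrons end up as a lone pair on the alkoxide oxygen of the tetrahedral intermediate.
Step 2: Protonation of the alkoxide by H3O⁺ workup furnishes an alcohol.
Total: 2 elementary steps.

2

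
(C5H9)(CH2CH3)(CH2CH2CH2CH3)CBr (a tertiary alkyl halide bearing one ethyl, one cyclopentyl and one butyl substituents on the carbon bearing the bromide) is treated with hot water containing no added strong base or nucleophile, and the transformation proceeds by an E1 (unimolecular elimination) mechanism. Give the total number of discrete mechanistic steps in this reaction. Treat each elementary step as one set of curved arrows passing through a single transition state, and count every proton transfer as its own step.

2

Step 1: Unassisted departure of Br⁻ (taking the C–Br bonding pair) generates a tertiary carbocation.
(No 1,2-shift: no single shift to an adjacent carbon would give a more stable cation.)
Step 2: A water molecule (solvent) deprotonates a β-carbon; as the C–H bond breaks, those electrons form the new alkene π bond.
Total: 2 elementary steps.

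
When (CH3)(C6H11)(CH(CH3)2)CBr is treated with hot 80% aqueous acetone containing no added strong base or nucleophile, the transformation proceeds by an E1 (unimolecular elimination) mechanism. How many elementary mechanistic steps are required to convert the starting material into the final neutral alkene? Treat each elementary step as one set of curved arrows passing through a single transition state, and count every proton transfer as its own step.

2

Step 1: Rate-determining heterolysis of the C–Br bond gives Br⁻ and a tertiary carbocation.
(No 1,2-shift: no single shift to an adjacent carbon would give a more stable cation.)
Step 2: A weak base (a water molecule from the solvent) removes a proton from a carbon adjacent to the cationic centre; the electrons of that C–H bond become the new π(C=C) bond, giving the alkene.
Total: 2 elementary steps.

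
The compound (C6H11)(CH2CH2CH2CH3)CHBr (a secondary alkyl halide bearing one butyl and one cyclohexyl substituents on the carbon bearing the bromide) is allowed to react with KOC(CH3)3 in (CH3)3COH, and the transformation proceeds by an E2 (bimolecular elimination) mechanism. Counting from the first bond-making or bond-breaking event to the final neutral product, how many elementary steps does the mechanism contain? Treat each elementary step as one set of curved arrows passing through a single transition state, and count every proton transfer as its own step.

1

Step 1: Concerted anti-periplanar elimination: (CH3)3CO⁻ abstracts a β-H while Br⁻ leaves, and the C–H electrons become the new C=C π bond — all in a single transition state.
Total: 1 elementary step.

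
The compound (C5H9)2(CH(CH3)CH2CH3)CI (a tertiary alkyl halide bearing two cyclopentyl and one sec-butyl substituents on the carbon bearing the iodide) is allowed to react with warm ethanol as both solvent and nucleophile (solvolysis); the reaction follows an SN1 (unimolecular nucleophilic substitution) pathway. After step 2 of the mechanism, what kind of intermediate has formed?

oxonium ion

Step 1: Ionisation: the C–I σ-bond cleaves heterolytically; both bonding electrons depart with I⁻, leaving a tertiary carbocation at the α-carbon.
Step 2: A lone pair on the oxygen of CH3CH2OH attacks the carbocation, forming a new C–O σ-bond and an oxonium ion.
After step 2 the species present is an oxonium ion.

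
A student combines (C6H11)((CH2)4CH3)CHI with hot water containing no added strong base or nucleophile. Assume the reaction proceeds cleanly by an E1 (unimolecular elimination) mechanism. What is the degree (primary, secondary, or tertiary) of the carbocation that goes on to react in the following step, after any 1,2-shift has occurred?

Step 1: Ionisation: the C–I σ-bond cleaves heterolytically; both bonding electrons depart with I⁻, leaving a secondary carbocation at the α-carbon.
Step 2: Carbocation rearrangement: a 1,2-hydride shift from the adjacent cyclohexyl carbon converts the initially-formed secondary cation into the more stable tertiary cation.
The cation rearranges from secondary to tertiary via a 1,2-hydride shift from the adjacent cyclohexyl carbon; the tertiary cation is what reacts next.

tertiary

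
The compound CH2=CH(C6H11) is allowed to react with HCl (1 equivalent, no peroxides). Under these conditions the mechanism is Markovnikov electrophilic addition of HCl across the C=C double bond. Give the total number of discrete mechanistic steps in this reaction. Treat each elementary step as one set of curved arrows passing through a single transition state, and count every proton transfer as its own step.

3

Step 1: Electrophilic addition begins with the π(C=C) electrons forming a bond to the proton of HCl. Following Markovnikov's rule, the resulting cation is secondary. The H–Cl bond breaks heterolytically, releasing Cl⁻.
Step 2: Carbocation rearrangement: a 1,2-hydride shift from the adjacent cyclohexyl carbon converts the initially-formed secondary cation into the more stable tertiary cation.
Step 3: Nucleophilic attack by Cl⁻ on the carbocation completes the addition, giving R–Cl.
Total: 3 elementary steps.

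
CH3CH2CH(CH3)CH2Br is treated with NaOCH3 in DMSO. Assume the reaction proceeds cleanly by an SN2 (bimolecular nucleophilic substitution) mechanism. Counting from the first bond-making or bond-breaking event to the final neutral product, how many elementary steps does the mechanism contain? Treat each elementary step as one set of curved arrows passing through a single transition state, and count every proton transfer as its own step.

1

Step 1: The methoxide nucleophile donates a lone pair from O to the α-carbon in a backside attack; simultaneously the C–Br σ-bond breaks and both of its electrons leave with Br⁻. One concerted step with inversion of configuration.
Total: 1 elementary step.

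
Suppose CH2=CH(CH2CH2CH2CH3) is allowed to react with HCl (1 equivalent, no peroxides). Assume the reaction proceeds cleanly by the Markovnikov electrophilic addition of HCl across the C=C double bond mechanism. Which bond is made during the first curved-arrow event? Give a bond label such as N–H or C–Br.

C–H

Step 1: Protonation of the alkene by HCl: the π bond acts as the nucleophile and picks up H⁺, giving the more stable (Markovnikov) secondary carbocation. The H–Cl bond breaks heterolytically, releasing Cl⁻.
The bond formed in this step is the C–H bond.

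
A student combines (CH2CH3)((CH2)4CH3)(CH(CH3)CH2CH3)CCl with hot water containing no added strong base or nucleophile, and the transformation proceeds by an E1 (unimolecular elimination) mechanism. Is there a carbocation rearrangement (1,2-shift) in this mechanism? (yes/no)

The first-formed carbocation is tertiary.
No single 1,2-shift to an adjacent carbon would produce a more-substituted cation than the one already present, so no rearrangement occurs.

no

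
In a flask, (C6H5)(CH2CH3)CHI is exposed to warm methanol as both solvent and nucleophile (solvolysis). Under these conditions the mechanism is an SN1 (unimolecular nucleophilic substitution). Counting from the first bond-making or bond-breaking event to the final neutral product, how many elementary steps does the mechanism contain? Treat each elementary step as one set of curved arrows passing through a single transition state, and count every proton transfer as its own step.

Step 1: Unassisted departure of I⁻ (taking the C–I bonding pair) generates a secondary carbocation.
(No 1,2-shift: no single shift to an adjacent carbon would give a more stable cation.)
Step 2: A lone pair on the oxygen of CH3OH attacks the carbocation, forming a new C–O σ-bond and an oxonium ion.
Step 3: Deprotonation of the oxonium oxygen by solvent methanol yields the neutral ether.
Total: 3 elementary steps.

3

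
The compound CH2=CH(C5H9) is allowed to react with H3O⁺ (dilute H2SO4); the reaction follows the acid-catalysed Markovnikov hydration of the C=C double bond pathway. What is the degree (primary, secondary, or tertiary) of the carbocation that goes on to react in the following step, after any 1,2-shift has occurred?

Step 1: Electrophilic addition begins with the π(C=C) electrons forming a bond to the proton of H3O⁺. Following Markovnikov's rule, the resulting cation is secondary. H2O is released.
Step 2: A hydride (H with its bonding pair) migrates from the adjacent cyclopentyl carbon to the cationic centre — a 1,2-hydride shift — upgrading the secondary cation to a tertiary one.
The cation rearranges from secondary to tertiary via a 1,2-hydride shift from the adjacent cyclopentyl carbon; the tertiary cation is what reacts next.

tertiary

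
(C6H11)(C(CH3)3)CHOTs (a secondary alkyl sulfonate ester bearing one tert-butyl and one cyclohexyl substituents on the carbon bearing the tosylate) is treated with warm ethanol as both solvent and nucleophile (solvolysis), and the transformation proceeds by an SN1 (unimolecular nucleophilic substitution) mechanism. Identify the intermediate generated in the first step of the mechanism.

secondary carbocation

Step 1: Unassisted departure of TsO⁻ (taking the C–O bonding pair) generates a secondary carbocation.
After step 1 the species present is a secondary carbocation.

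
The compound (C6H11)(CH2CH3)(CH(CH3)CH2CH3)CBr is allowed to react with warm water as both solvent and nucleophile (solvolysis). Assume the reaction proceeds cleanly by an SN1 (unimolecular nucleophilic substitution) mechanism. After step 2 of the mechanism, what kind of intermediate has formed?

oxonium ion

Step 1: The C–Br bond breaks with both electrons going to the bromide; Br⁻ leaves and a tertiary carbocation remains.
Step 2: H2O donates an oxygen lone pair into the empty p orbital of the cation, giving a protonated alcohol (an oxonium ion).
After step 2 the species present is an oxonium ion.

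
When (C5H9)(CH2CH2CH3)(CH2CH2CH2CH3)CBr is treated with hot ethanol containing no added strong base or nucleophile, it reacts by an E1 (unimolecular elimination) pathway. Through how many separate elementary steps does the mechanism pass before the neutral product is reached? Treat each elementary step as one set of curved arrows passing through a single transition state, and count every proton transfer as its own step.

2

Step 1: Unassisted departure of Br⁻ (taking the C–Br bonding pair) generates a tertiary carbocation.
(No 1,2-shift: no single shift to an adjacent carbon would give a more stable cation.)
Step 2: Loss of a β-proton to an ethanol molecule of the solvent: the C–H bonding pair collapses toward the cationic carbon to form the C=C π bond, yielding the alkene.
Total: 2 elementary steps.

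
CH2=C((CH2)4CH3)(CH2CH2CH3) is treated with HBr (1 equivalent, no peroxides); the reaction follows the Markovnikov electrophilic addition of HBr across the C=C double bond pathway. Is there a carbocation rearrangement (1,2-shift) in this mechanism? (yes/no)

no

The first-formed carbocation is tertiary.
No single 1,2-shift to an adjacent carbon would produce a more-substituted cation than the one already present, so no rearrangement occurs.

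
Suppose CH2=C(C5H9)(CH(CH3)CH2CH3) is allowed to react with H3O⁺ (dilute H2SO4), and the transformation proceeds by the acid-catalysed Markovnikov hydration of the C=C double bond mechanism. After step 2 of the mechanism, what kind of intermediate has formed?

Step 1: Protonation of the alkene by H3O⁺: the π bond acts as the nucleophile and picks up H⁺, giving the more stable (Markovnikov) tertiary carbocation. H2O is released.
Step 2: Water acts as the nucleophile: an oxygen lone pair bonds to the cationic carbon, giving an oxonium-ion intermediate.
After step 2 the species present is an oxonium ion.

oxonium ion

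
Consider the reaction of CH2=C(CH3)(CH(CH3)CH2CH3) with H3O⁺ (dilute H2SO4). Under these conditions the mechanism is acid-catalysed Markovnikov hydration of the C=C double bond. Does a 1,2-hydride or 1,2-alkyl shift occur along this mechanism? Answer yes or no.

The first-formed carbocation is tertiary.
No single 1,2-shift to an adjacent carbon would produce a more-substituted cation than the one already present, so no rearrangement occurs.

no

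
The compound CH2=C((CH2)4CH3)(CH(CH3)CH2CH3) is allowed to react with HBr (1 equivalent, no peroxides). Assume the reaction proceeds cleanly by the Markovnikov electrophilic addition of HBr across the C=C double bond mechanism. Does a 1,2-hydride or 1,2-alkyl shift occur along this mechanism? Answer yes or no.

The first-formed carbocation is tertiary.
No single 1,2-shift to an adjacent carbon would produce a more-substituted cation than the one already present, so no rearrangement occurs.

no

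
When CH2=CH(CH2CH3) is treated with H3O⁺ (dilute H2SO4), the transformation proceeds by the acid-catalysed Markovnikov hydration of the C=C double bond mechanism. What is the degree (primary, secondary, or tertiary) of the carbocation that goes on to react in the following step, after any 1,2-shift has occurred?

Step 1: Protonation of the alkene by H3O⁺: the π bond acts as the nucleophile and picks up H⁺, giving the more stable (Markovnikov) secondary carbocation. H2O is released.
No single 1,2-shift to an adjacent carbon would give a more-substituted cation, so no rearrangement occurs.

secondary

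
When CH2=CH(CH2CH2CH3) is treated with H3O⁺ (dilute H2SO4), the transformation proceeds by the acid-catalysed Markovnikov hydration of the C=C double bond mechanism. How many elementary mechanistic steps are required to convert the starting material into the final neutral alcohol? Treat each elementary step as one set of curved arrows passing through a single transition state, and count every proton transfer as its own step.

Step 1: Protonation of the alkene by H3O⁺: the π bond acts as the nucleophile and picks up H⁺, giving the more stable (Markovnikov) secondary carbocation. H2O is released.
(No 1,2-shift: no single shift to an adjacent carbon would give a more stable cation.)
Step 2: Water acts as the nucleophile: an oxygen lone pair bonds to the cationic carbon, giving an oxonium-ion intermediate.
Step 3: H2O removes a proton from the oxonium oxygen, regenerating H3O⁺ and giving the neutral alcohol.
Total: 3 elementary steps.

3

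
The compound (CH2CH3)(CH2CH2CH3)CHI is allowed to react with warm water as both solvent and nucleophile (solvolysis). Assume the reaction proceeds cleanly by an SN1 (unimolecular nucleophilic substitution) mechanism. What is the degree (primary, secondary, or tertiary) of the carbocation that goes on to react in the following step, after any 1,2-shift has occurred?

Step 1: Unassisted departure of I⁻ (taking the C–I bonding pair) generates a secondary carbocation.
No single 1,2-shift to an adjacent carbon would give a more-substituted cation, so no rearrangement occurs.

secondary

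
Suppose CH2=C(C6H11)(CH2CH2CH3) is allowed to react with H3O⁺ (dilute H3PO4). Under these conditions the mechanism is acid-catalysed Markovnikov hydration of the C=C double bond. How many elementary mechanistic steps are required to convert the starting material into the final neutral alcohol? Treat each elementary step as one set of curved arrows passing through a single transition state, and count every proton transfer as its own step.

Step 1: The π electrons of the C=C bond attack a proton of H3O⁺; Markovnikov addition places the new C–H on the less-substituted alkene carbon, so the positive charge ends up on the more-substituted carbon — a tertiary carbocation. H2O is released.
(No 1,2-shift: no single shift to an adjacent carbon would give a more stable cation.)
Step 2: Water acts as the nucleophile: an oxygen lone pair bonds to the cationic carbon, giving an oxonium-ion intermediate.
Step 3: H2O removes a proton from the oxonium oxygen, regenerating H3O⁺ and giving the neutral alcohol.
Total: 3 elementary steps.

3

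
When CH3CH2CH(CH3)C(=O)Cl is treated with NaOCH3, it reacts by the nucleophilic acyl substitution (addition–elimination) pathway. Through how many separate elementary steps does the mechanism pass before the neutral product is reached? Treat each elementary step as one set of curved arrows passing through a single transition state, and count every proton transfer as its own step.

2

Step 1: Nucleophilic addition of CH3O⁻ to the acyl carbon breaks the π(C=O) bond and yields a tetrahedral, anionic intermediate.
Step 2: Elimination step: re-formation of the carbonyl π bond drives out Cl⁻, giving the new acyl compound.
Total: 2 elementary steps.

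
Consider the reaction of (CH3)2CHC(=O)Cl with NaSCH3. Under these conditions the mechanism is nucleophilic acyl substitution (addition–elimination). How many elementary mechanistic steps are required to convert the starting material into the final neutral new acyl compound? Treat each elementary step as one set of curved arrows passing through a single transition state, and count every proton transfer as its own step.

2

Step 1: A lone pair on the S of CH3S⁻ attacks the electrophilic acyl carbon; the π(C=O) electrons move onto oxygen, giving a tetrahedral intermediate.
Step 2: Collapse of the tetrahedral intermediate: the alkoxide oxygen pushes its lone pair back to re-form C=O while Cl⁻ leaves.
Total: 2 elementary steps.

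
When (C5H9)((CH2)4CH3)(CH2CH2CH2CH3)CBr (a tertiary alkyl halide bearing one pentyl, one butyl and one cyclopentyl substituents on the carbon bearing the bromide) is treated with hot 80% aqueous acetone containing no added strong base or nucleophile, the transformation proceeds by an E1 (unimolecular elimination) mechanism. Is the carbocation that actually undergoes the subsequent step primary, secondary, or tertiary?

Step 1: The C–Br bond breaks with both electrons going to the bromide; Br⁻ leaves and a tertiary carbocation remains.
No single 1,2-shift to an adjacent carbon would give a more-substituted cation, so no rearrangement occurs.

tertiary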